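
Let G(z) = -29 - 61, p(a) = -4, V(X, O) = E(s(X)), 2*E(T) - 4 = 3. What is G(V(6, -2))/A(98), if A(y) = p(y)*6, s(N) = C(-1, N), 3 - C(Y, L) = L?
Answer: 15/4 ≈ 3.7500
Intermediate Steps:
C(Y, L) = 3 - L
s(N) = 3 - N
E(T) = 7/2 (E(T) = 2 + (½)*3 = 2 + 3/2 = 7/2)
V(X, O) = 7/2
G(z) = -90
A(y) = -24 (A(y) = -4*6 = -24)
G(V(6, -2))/A(98) = -90/(-24) = -90*(-1/24) = 15/4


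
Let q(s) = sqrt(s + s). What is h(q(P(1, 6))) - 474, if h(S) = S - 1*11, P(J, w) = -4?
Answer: -485 + 2*I*sqrt(2) ≈ -485.0 + 2.8284*I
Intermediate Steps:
q(s) = sqrt(2)*sqrt(s) (q(s) = sqrt(2*s) = sqrt(2)*sqrt(s))
h(S) = -11 + S (h(S) = S - 11 = -11 + S)
h(q(P(1, 6))) - 474 = (-11 + sqrt(2)*sqrt(-4)) - 474 = (-11 + sqrt(2)*(2*I)) - 474 = (-11 + 2*I*sqrt(2)) - 474 = -485 + 2*I*sqrt(2)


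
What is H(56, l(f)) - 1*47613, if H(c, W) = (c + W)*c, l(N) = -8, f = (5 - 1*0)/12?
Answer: -44925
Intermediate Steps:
f = 5/12 (f = (5 + 0)*(1/12) = 5*(1/12) = 5/12 ≈ 0.41667)
H(c, W) = c*(W + c) (H(c, W) = (W + c)*c = c*(W + c))
H(56, l(f)) - 1*47613 = 56*(-8 + 56) - 1*47613 = 56*48 - 47613 = 2688 - 47613 = -44925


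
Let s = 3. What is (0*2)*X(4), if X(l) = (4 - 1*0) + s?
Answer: 0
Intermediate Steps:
X(l) = 7 (X(l) = (4 - 1*0) + 3 = (4 + 0) + 3 = 4 + 3 = 7)
(0*2)*X(4) = (0*2)*7 = 0*7 = 0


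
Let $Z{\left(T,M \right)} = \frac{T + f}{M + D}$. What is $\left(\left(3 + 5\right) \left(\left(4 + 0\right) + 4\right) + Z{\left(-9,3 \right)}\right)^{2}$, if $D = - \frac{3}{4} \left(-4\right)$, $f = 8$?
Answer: $\frac{146689}{36} \approx 4074.7$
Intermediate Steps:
$D = 3$ ($D = \left(-3\right) \frac{1}{4} \left(-4\right) = \left(- \frac{3}{4}\right) \left(-4\right) = 3$)
$Z{\left(T,M \right)} = \frac{8 + T}{3 + M}$ ($Z{\left(T,M \right)} = \frac{T + 8}{M + 3} = \frac{8 + T}{3 + M}$)
$\left(\left(3 + 5\right) \left(\left(4 + 0\right) + 4\right) + Z{\left(-9,3 \right)}\right)^{2} = \left(\left(3 + 5\right) \left(\left(4 + 0\right) + 4\right) + \frac{8 - 9}{3 + 3}\right)^{2} = \left(8 \left(4 + 4\right) + \frac{1}{6} \left(-1\right)\right)^{2} = \left(8 \cdot 8 + \frac{1}{6} \left(-1\right)\right)^{2} = \left(64 - \frac{1}{6}\right)^{2} = \left(\frac{383}{6}\right)^{2} = \frac{146689}{36}$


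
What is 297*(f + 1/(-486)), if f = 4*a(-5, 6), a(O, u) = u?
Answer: 128293/18 ≈ 7127.4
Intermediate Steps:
f = 24 (f = 4*6 = 24)
297*(f + 1/(-486)) = 297*(24 + 1/(-486)) = 297*(24 - 1/486) = 297*(11663/486) = 128293/18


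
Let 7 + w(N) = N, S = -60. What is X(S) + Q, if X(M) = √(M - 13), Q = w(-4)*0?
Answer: I*√73 ≈ 8.544*I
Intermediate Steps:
w(N) = -7 + N
Q = 0 (Q = (-7 - 4)*0 = -11*0 = 0)
X(M) = √(-13 + M)
X(S) + Q = √(-13 - 60) + 0 = √(-73) + 0 = I*√73 + 0 = I*√73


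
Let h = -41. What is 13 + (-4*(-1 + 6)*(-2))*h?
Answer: -1627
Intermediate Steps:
13 + (-4*(-1 + 6)*(-2))*h = 13 + (-4*(-1 + 6)*(-2))*(-41) = 13 + (-4*5*(-2))*(-41) = 13 - 20*(-2)*(-41) = 13 + 40*(-41) = 13 - 1640 = -1627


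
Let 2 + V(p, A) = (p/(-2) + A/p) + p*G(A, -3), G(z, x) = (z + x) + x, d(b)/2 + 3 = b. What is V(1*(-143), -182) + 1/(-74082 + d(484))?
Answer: 21680262789/804320 ≈ 26955.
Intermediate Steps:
d(b) = -6 + 2*b
G(z, x) = z + 2*x (G(z, x) = (x + z) + x = z + 2*x)
V(p, A) = -2 - p/2 + A/p + p*(-6 + A) (V(p, A) = -2 + ((p/(-2) + A/p) + p*(A + 2*(-3))) = -2 + ((p*(-½) + A/p) + p*(A - 6)) = -2 + ((-p/2 + A/p) + p*(-6 + A)) = -2 + (-p/2 + A/p + p*(-6 + A)) = -2 - p/2 + A/p + p*(-6 + A))
V(1*(-143), -182) + 1/(-74082 + d(484)) = (-2 - 13*(-143)/2 - 182*(-143) - 182/(1*(-143))) + 1/(-74082 + (-6 + 2*484)) = (-2 - 13/2*(-143) - 182*(-143) - 182/(-143)) + 1/(-74082 + (-6 + 968)) = (-2 + 1859/2 + 26026 - 182*(-1/143)) + 1/(-74082 + 962) = (-2 + 1859/2 + 26026 + 14/11) + 1/(-73120) = 593005/22 - 1/73120 = 21680262789/804320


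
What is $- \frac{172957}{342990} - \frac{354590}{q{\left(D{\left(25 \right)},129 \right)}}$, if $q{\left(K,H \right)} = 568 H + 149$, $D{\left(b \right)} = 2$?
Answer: $- \frac{134319499997}{25182668790} \approx -5.3338$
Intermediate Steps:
$q{\left(K,H \right)} = 149 + 568 H$
$- \frac{172957}{342990} - \frac{354590}{q{\left(D{\left(25 \right)},129 \right)}} = - \frac{172957}{342990} - \frac{354590}{149 + 568 \cdot 129} = \left(-172957\right) \frac{1}{342990} - \frac{354590}{149 + 73272} = - \frac{172957}{342990} - \frac{354590}{73421} = - \frac{134319499997}{25182668790}$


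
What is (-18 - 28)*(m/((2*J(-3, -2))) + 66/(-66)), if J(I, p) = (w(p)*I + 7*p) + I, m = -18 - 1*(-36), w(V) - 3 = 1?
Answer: 1748/29 ≈ 60.276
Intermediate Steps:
w(V) = 4 (w(V) = 3 + 1 = 4)
m = 18 (m = -18 + 36 = 18)
J(I, p) = 5*I + 7*p (J(I, p) = (4*I + 7*p) + I = 5*I + 7*p)
(-18 - 28)*(m/((2*J(-3, -2))) + 66/(-66)) = (-18 - 28)*(18/((2*(5*(-3) + 7*(-2)))) + 66/(-66)) = -46*(18/((2*(-15 - 14))) + 66*(-1/66)) = -46*(18/((2*(-29))) - 1) = -46*(18/(-58) - 1) = -46*(18*(-1/58) - 1) = -46*(-9/29 - 1) = -46*(-38/29) = 1748/29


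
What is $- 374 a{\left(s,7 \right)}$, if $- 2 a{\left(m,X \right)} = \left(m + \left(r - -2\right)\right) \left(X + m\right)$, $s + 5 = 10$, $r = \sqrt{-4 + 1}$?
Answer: $15708 + 2244 i \sqrt{3} \approx 15708.0 + 3886.7 i$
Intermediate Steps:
$r = i \sqrt{3}$ ($r = \sqrt{-3} = i \sqrt{3} \approx 1.732 i$)
$s = 5$ ($s = -5 + 10 = 5$)
$a{\left(m,X \right)} = - \frac{\left(X + m\right) \left(2 + m + i \sqrt{3}\right)}{2}$ ($a{\left(m,X \right)} = - \frac{\left(m + \left(i \sqrt{3} - -2\right)\right) \left(X + m\right)}{2} = - \frac{\left(m + \left(i \sqrt{3} + 2\right)\right) \left(X + m\right)}{2} = - \frac{\left(m + \left(2 + i \sqrt{3}\right)\right) \left(X + m\right)}{2} = - \frac{\left(2 + m + i \sqrt{3}\right) \left(X + m\right)}{2} = - \frac{\left(X + m\right) \left(2 + m + i \sqrt{3}\right)}{2}$)
$- 374 a{\left(s,7 \right)} = - 374 \left(\left(-1\right) 7 - 5 - \frac{5^{2}}{2} - \frac{7}{2} \cdot 5 - \frac{1}{2} i 7 \sqrt{3} - \frac{1}{2} i 5 \sqrt{3}\right) = - 374 \left(-7 - 5 - \frac{25}{2} - \frac{35}{2} - \frac{7 i \sqrt{3}}{2} - \frac{5 i \sqrt{3}}{2}\right) = - 374 \left(-42 - 6 i \sqrt{3}\right) = 15708 + 2244 i \sqrt{3}$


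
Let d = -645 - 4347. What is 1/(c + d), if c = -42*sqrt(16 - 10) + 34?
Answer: -2479/12285590 + 21*sqrt(6)/12285590 ≈ -0.00019759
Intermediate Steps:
d = -4992
c = 34 - 42*sqrt(6) (c = -42*sqrt(6) + 34 = 34 - 42*sqrt(6) ≈ -68.879)
1/(c + d) = 1/((34 - 42*sqrt(6)) - 4992) = 1/(-4958 - 42*sqrt(6))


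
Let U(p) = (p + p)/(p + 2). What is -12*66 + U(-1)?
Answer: -794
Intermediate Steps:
U(p) = 2*p/(2 + p) (U(p) = (2*p)/(2 + p) = 2*p/(2 + p))
-12*66 + U(-1) = -12*66 + 2*(-1)/(2 - 1) = -792 + 2*(-1)/1 = -792 + 2*(-1)*1 = -792 - 2 = -794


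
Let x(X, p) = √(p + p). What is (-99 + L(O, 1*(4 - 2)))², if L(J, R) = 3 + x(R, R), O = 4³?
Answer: 8836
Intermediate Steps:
x(X, p) = √2*√p (x(X, p) = √(2*p) = √2*√p)
O = 64
L(J, R) = 3 + √2*√R
(-99 + L(O, 1*(4 - 2)))² = (-99 + (3 + √2*√(1*(4 - 2))))² = (-99 + (3 + √2*√(1*2)))² = (-99 + (3 + √2*√2))² = (-99 + (3 + 2))² = (-99 + 5)² = (-94)² = 8836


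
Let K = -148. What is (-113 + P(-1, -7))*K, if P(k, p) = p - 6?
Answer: 18648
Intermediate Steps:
P(k, p) = -6 + p
(-113 + P(-1, -7))*K = (-113 + (-6 - 7))*(-148) = (-113 - 13)*(-148) = -126*(-148) = 18648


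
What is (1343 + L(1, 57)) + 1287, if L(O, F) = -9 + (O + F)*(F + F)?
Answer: 9233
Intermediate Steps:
L(O, F) = -9 + 2*F*(F + O) (L(O, F) = -9 + (F + O)*(2*F) = -9 + 2*F*(F + O))
(1343 + L(1, 57)) + 1287 = (1343 + (-9 + 2*57² + 2*57*1)) + 1287 = (1343 + (-9 + 2*3249 + 114)) + 1287 = (1343 + (-9 + 6498 + 114)) + 1287 = (1343 + 6603) + 1287 = 7946 + 1287 = 9233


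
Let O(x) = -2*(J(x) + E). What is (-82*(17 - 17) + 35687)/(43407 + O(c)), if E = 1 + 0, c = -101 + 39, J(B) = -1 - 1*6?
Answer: 35687/43419 ≈ 0.82192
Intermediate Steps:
J(B) = -7 (J(B) = -1 - 6 = -7)
c = -62
E = 1
O(x) = 12 (O(x) = -2*(-7 + 1) = -2*(-6) = 12)
(-82*(17 - 17) + 35687)/(43407 + O(c)) = (-82*(17 - 17) + 35687)/(43407 + 12) = (-82*0 + 35687)/43419 = (0 + 35687)*(1/43419) = 35687*(1/43419) = 35687/43419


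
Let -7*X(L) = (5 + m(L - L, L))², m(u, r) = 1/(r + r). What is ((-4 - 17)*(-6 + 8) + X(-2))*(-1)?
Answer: 5065/112 ≈ 45.223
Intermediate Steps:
m(u, r) = 1/(2*r)
X(L) = -(5 + 1/(2*L))²/7
((-4 - 17)*(-6 + 8) + X(-2))*(-1) = ((-4 - 17)*(-6 + 8) - 1/28*(1 + 10*(-2))²/(-2)²)*(-1) = (-21*2 - 1/28*¼*(1 - 20)²)*(-1) = (-42 - 1/28*¼*(-19)²)*(-1) = (-42 - 1/28*¼*361)*(-1) = (-42 - 361/112)*(-1) = -5065/112*(-1) = 5065/112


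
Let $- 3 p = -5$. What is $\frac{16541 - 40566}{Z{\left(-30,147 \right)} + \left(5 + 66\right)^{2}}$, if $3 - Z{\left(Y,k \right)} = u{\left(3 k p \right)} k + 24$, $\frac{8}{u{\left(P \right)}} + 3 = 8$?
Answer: $- \frac{120125}{23924} \approx -5.0211$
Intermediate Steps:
$p = \frac{5}{3}$ ($p = \left(- \frac{1}{3}\right) \left(-5\right) = \frac{5}{3} \approx 1.6667$)
$u{\left(P \right)} = \frac{8}{5}$ ($u{\left(P \right)} = \frac{8}{-3 + 8} = \frac{8}{5}$)
$Z{\left(Y,k \right)} = -21 - \frac{8 k}{5}$ ($Z{\left(Y,k \right)} = 3 - \left(\frac{8 k}{5} + 24\right) = 3 - \left(24 + \frac{8 k}{5}\right) = -21 - \frac{8 k}{5}$)
$\frac{16541 - 40566}{Z{\left(-30,147 \right)} + \left(5 + 66\right)^{2}} = \frac{16541 - 40566}{\left(-21 - \frac{1176}{5}\right) + \left(5 + 66\right)^{2}} = - \frac{24025}{\left(-21 - \frac{1176}{5}\right) + 71^{2}} = - \frac{24025}{- \frac{1281}{5} + 5041} = - \frac{24025}{\frac{23924}{5}} = \left(-24025\right) \frac{5}{23924} = - \frac{120125}{23924}$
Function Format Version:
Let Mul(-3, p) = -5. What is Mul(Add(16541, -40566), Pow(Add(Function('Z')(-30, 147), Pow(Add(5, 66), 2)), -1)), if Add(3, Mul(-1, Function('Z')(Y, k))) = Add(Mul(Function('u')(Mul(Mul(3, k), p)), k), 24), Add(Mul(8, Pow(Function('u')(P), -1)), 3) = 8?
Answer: Rational(-120125, 23924) ≈ -5.0211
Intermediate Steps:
p = Rational(5, 3) (p = Mul(Rational(-1, 3), -5) = Rational(5, 3) ≈ 1.6667)
Function('u')(P) = Rational(8, 5) (Function('u')(P) = Mul(8, Pow(Add(-3, 8), -1)) = Mul(8, Pow(5, -1)) = Mul(8, Rational(1, 5)) = Rational(8, 5))
Function('Z')(Y, k) = Add(-21, Mul(Rational(-8, 5), k)) (Function('Z')(Y, k) = Add(3, Mul(-1, Add(Mul(Rational(8, 5), k), 24))) = Add(3, Mul(-1, Add(24, Mul(Rational(8, 5), k)))) = Add(3, Add(-24, Mul(Rational(-8, 5), k))) = Add(-21, Mul(Rational(-8, 5), k)))
Mul(Add(16541, -40566), Pow(Add(Function('Z')(-30, 147), Pow(Add(5, 66), 2)), -1)) = Mul(Add(16541, -40566), Pow(Add(Add(-21, Mul(Rational(-8, 5), 147)), Pow(Add(5, 66), 2)), -1)) = Mul(-24025, Pow(Add(Add(-21, Rational(-1176, 5)), Pow(71, 2)), -1)) = Mul(-24025, Pow(Add(Rational(-1281, 5), 5041), -1)) = Mul(-24025, Pow(Rational(23924, 5), -1)) = Mul(-24025, Rational(5, 23924)) = Rational(-120125, 23924)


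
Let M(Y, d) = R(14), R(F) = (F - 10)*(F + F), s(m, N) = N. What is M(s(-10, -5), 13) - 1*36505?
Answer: -36393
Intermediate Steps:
R(F) = 2*F*(-10 + F) (R(F) = (-10 + F)*(2*F) = 2*F*(-10 + F))
M(Y, d) = 112 (M(Y, d) = 2*14*(-10 + 14) = 2*14*4 = 112)
M(s(-10, -5), 13) - 1*36505 = 112 - 1*36505 = 112 - 36505 = -36393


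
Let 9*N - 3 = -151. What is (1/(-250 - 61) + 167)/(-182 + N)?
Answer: -233712/277723 ≈ -0.84153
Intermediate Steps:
N = -148/9 (N = 1/3 + (1/9)*(-151) = 1/3 - 151/9 = -148/9 ≈ -16.444)
(1/(-250 - 61) + 167)/(-182 + N) = (1/(-250 - 61) + 167)/(-182 - 148/9) = (1/(-311) + 167)/(-1786/9) = (-1/311 + 167)*(-9/1786) = (51936/311)*(-9/1786) = -233712/277723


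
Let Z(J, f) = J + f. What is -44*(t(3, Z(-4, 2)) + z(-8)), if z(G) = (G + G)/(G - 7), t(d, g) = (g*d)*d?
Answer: 11176/15 ≈ 745.07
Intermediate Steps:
t(d, g) = g*d**2 (t(d, g) = (d*g)*d = g*d**2)
z(G) = 2*G/(-7 + G) (z(G) = (2*G)/(-7 + G) = 2*G/(-7 + G))
-44*(t(3, Z(-4, 2)) + z(-8)) = -44*((-4 + 2)*3**2 + 2*(-8)/(-7 - 8)) = -44*(-2*9 + 2*(-8)/(-15)) = -44*(-18 + 2*(-8)*(-1/15)) = -44*(-18 + 16/15) = -44*(-254/15) = 11176/15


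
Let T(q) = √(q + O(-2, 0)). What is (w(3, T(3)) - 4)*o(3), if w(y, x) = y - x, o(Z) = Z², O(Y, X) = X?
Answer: -9 - 9*√3 ≈ -24.588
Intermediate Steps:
T(q) = √q (T(q) = √(q + 0) = √q)
(w(3, T(3)) - 4)*o(3) = ((3 - √3) - 4)*3² = (-1 - √3)*9 = -9 - 9*√3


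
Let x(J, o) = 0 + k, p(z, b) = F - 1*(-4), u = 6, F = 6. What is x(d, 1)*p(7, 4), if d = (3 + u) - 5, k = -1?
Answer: -10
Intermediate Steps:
d = 4 (d = (3 + 6) - 5 = 9 - 5 = 4)
p(z, b) = 10 (p(z, b) = 6 - 1*(-4) = 6 + 4 = 10)
x(J, o) = -1 (x(J, o) = 0 - 1 = -1)
x(d, 1)*p(7, 4) = -1*10 = -10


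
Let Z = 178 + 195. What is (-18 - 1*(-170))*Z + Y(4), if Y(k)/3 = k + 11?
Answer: 56741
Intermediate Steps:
Z = 373
Y(k) = 33 + 3*k (Y(k) = 3*(k + 11) = 3*(11 + k) = 33 + 3*k)
(-18 - 1*(-170))*Z + Y(4) = (-18 - 1*(-170))*373 + (33 + 3*4) = (-18 + 170)*373 + (33 + 12) = 152*373 + 45 = 56696 + 45 = 56741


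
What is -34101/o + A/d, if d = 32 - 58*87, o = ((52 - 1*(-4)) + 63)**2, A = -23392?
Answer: 80135849/35501627 ≈ 2.2572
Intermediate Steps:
o = 14161 (o = ((52 + 4) + 63)**2 = (56 + 63)**2 = 119**2 = 14161)
d = -5014 (d = 32 - 5046 = -5014)
-34101/o + A/d = -34101/14161 - 23392/(-5014) = -34101*1/14161 - 23392*(-1/5014) = -34101/14161 + 11696/2507 = 80135849/35501627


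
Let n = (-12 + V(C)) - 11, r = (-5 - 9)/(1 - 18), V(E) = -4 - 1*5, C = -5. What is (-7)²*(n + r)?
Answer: -25970/17 ≈ -1527.6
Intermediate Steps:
V(E) = -9 (V(E) = -4 - 5 = -9)
r = 14/17 (r = -14/(-17) = -14*(-1/17) = 14/17 ≈ 0.82353)
n = -32 (n = (-12 - 9) - 11 = -21 - 11 = -32)
(-7)²*(n + r) = (-7)²*(-32 + 14/17) = 49*(-530/17) = -25970/17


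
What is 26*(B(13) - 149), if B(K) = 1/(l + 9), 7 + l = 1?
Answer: -11596/3 ≈ -3865.3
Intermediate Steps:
l = -6 (l = -7 + 1 = -6)
B(K) = ⅓ (B(K) = 1/(-6 + 9) = 1/3 = ⅓)
26*(B(13) - 149) = 26*(⅓ - 149) = 26*(-446/3) = -11596/3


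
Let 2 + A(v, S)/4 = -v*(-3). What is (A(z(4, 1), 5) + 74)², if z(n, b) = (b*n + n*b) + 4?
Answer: 44100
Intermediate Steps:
z(n, b) = 4 + 2*b*n (z(n, b) = (b*n + b*n) + 4 = 2*b*n + 4 = 4 + 2*b*n)
A(v, S) = -8 + 12*v (A(v, S) = -8 + 4*(-v*(-3)) = -8 + 4*(3*v) = -8 + 12*v)
(A(z(4, 1), 5) + 74)² = ((-8 + 12*(4 + 2*1*4)) + 74)² = ((-8 + 12*(4 + 8)) + 74)² = ((-8 + 12*12) + 74)² = ((-8 + 144) + 74)² = (136 + 74)² = 210² = 44100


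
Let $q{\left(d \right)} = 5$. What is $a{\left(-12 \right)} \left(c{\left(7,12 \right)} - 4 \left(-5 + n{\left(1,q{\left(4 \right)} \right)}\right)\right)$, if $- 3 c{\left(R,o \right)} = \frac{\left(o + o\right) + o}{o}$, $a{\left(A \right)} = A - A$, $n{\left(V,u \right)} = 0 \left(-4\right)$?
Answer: $0$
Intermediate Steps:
$n{\left(V,u \right)} = 0$
$a{\left(A \right)} = 0$
$c{\left(R,o \right)} = -1$ ($c{\left(R,o \right)} = - \frac{\left(\left(o + o\right) + o\right) \frac{1}{o}}{3} = - \frac{\left(2 o + o\right) \frac{1}{o}}{3} = - \frac{3 o \frac{1}{o}}{3} = \left(- \frac{1}{3}\right) 3 = -1$)
$a{\left(-12 \right)} \left(c{\left(7,12 \right)} - 4 \left(-5 + n{\left(1,q{\left(4 \right)} \right)}\right)\right) = 0 \left(-1 - 4 \left(-5 + 0\right)\right) = 0 \left(-1 - -20\right) = 0 \left(-1 + 20\right) = 0 \cdot 19 = 0$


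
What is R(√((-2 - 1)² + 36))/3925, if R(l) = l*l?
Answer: 9/785 ≈ 0.011465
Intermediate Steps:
R(l) = l²
R(√((-2 - 1)² + 36))/3925 = (√((-2 - 1)² + 36))²/3925 = (√((-3)² + 36))²*(1/3925) = (√(9 + 36))²*(1/3925) = (√45)²*(1/3925) = (3*√5)²*(1/3925) = 45*(1/3925) = 9/785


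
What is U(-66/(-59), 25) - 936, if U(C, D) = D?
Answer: -911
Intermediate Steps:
U(-66/(-59), 25) - 936 = 25 - 936 = -911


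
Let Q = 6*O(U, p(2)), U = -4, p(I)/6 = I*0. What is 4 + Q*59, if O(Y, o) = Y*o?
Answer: 4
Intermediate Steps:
p(I) = 0 (p(I) = 6*(I*0) = 6*0 = 0)
Q = 0 (Q = 6*(-4*0) = 6*0 = 0)
4 + Q*59 = 4 + 0*59 = 4 + 0 = 4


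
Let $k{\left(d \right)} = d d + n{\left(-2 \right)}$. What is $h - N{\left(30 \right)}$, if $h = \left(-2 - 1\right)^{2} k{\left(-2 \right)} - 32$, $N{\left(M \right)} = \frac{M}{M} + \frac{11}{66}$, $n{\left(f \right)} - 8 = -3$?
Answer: $\frac{287}{6} \approx 47.833$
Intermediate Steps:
$n{\left(f \right)} = 5$ ($n{\left(f \right)} = 8 - 3 = 5$)
$N{\left(M \right)} = \frac{7}{6}$ ($N{\left(M \right)} = 1 + 11 \cdot \frac{1}{66} = 1 + \frac{1}{6} = \frac{7}{6}$)
$k{\left(d \right)} = 5 + d^{2}$ ($k{\left(d \right)} = d d + 5 = d^{2} + 5 = 5 + d^{2}$)
$h = 49$ ($h = \left(-2 - 1\right)^{2} \left(5 + \left(-2\right)^{2}\right) - 32 = \left(-3\right)^{2} \left(5 + 4\right) - 32 = 9 \cdot 9 - 32 = 81 - 32 = 49$)
$h - N{\left(30 \right)} = 49 - \frac{7}{6} = \frac{287}{6}$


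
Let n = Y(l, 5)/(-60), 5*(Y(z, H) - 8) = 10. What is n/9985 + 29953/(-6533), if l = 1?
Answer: -1794490763/391392030 ≈ -4.5849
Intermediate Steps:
Y(z, H) = 10 (Y(z, H) = 8 + (⅕)*10 = 8 + 2 = 10)
n = -⅙ (n = 10/(-60) = 10*(-1/60) = -⅙ ≈ -0.16667)
n/9985 + 29953/(-6533) = -⅙/9985 + 29953/(-6533) = -⅙*1/9985 + 29953*(-1/6533) = -1/59910 - 29953/6533 = -1794490763/391392030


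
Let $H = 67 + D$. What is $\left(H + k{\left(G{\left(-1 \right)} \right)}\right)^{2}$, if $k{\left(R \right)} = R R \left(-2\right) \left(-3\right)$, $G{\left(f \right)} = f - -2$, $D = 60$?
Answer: $17689$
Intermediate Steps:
$G{\left(f \right)} = 2 + f$ ($G{\left(f \right)} = f + 2 = 2 + f$)
$H = 127$ ($H = 67 + 60 = 127$)
$k{\left(R \right)} = 6 R^{2}$ ($k{\left(R \right)} = R^{2} \left(-2\right) \left(-3\right) = - 2 R^{2} \left(-3\right) = 6 R^{2}$)
$\left(H + k{\left(G{\left(-1 \right)} \right)}\right)^{2} = \left(127 + 6 \left(2 - 1\right)^{2}\right)^{2} = \left(127 + 6 \cdot 1^{2}\right)^{2} = \left(127 + 6 \cdot 1\right)^{2} = \left(127 + 6\right)^{2} = 133^{2} = 17689$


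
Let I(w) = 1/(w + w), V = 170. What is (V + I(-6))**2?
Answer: 4157521/144 ≈ 28872.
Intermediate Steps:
I(w) = 1/(2*w)
(V + I(-6))**2 = (170 + (1/2)/(-6))**2 = (170 + (1/2)*(-1/6))**2 = (170 - 1/12)**2 = (2039/12)**2 = 4157521/144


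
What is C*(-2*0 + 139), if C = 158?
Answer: 21962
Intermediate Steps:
C*(-2*0 + 139) = 158*(-2*0 + 139) = 158*(0 + 139) = 158*139 = 21962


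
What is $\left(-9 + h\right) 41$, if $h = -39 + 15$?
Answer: $-1353$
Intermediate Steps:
$h = -24$
$\left(-9 + h\right) 41 = \left(-9 - 24\right) 41 = \left(-33\right) 41 = -1353$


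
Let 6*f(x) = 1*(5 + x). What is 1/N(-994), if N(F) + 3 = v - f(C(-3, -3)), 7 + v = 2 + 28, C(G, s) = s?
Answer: 3/59 ≈ 0.050847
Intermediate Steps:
f(x) = ⅚ + x/6 (f(x) = (1*(5 + x))/6 = (5 + x)/6 = ⅚ + x/6)
v = 23 (v = -7 + (2 + 28) = -7 + 30 = 23)
N(F) = 59/3 (N(F) = -3 + (23 - (⅚ + (⅙)*(-3))) = -3 + (23 - (⅚ - ½)) = -3 + (23 - 1*⅓) = -3 + (23 - ⅓) = -3 + 68/3 = 59/3)
1/N(-994) = 1/(59/3) = 3/59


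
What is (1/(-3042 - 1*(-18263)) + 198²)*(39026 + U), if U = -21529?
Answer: 10440881315245/15221 ≈ 6.8595e+8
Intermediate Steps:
(1/(-3042 - 1*(-18263)) + 198²)*(39026 + U) = (1/(-3042 - 1*(-18263)) + 198²)*(39026 - 21529) = (1/(-3042 + 18263) + 39204)*17497 = (1/15221 + 39204)*17497 = (596724085/15221)*17497 = 10440881315245/15221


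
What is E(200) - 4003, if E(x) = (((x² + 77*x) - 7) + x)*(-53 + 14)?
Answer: -2172130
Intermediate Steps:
E(x) = 273 - 3042*x - 39*x² (E(x) = ((-7 + x² + 77*x) + x)*(-39) = (-7 + x² + 78*x)*(-39) = 273 - 3042*x - 39*x²)
E(200) - 4003 = (273 - 3042*200 - 39*200²) - 4003 = (273 - 608400 - 39*40000) - 4003 = (273 - 608400 - 1560000) - 4003 = -2168127 - 4003 = -2172130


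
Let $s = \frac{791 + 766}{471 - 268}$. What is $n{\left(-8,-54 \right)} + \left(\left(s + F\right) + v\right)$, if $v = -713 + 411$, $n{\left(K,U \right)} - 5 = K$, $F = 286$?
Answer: $- \frac{2300}{203} \approx -11.33$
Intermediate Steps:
$n{\left(K,U \right)} = 5 + K$
$s = \frac{1557}{203} \approx 7.67$
$v = -302$
$n{\left(-8,-54 \right)} + \left(\left(s + F\right) + v\right) = \left(5 - 8\right) + \left(\left(\frac{1557}{203} + 286\right) - 302\right) = -3 + \left(\frac{59615}{203} - 302\right) = -3 - \frac{1691}{203} = - \frac{2300}{203}$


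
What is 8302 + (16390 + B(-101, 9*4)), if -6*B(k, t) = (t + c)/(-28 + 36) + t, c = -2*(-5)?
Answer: 592441/24 ≈ 24685.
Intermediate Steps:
c = 10
B(k, t) = -5/24 - 3*t/16 (B(k, t) = -((t + 10)/(-28 + 36) + t)/6 = -((10 + t)/8 + t)/6 = -((10 + t)*(⅛) + t)/6 = -((5/4 + t/8) + t)/6 = -(5/4 + 9*t/8)/6 = -5/24 - 3*t/16)
8302 + (16390 + B(-101, 9*4)) = 8302 + (16390 + (-5/24 - 27*4/16)) = 8302 + (16390 + (-5/24 - 3/16*36)) = 8302 + (16390 + (-5/24 - 27/4)) = 8302 + (16390 - 167/24) = 8302 + 393193/24 = 592441/24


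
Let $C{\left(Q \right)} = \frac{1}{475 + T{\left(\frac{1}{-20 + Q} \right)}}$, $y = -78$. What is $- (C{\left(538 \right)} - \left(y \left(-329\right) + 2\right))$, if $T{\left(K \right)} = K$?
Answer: $\frac{6314652346}{246051} \approx 25664.0$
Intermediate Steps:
$C{\left(Q \right)} = \frac{1}{475 + \frac{1}{-20 + Q}}$
$- (C{\left(538 \right)} - \left(y \left(-329\right) + 2\right)) = - (\frac{-20 + 538}{-9499 + 475 \cdot 538} - \left(\left(-78\right) \left(-329\right) + 2\right)) = - (\frac{1}{-9499 + 255550} \cdot 518 - \left(25662 + 2\right)) = - (\frac{1}{246051} \cdot 518 - 25664) = - (\frac{518}{246051} - 25664) = \left(-1\right) \left(- \frac{6314652346}{246051}\right) = \frac{6314652346}{246051}$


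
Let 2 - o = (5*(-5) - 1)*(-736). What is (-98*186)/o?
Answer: 3038/3189 ≈ 0.95265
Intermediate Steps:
o = -19134 (o = 2 - (5*(-5) - 1)*(-736) = 2 - (-25 - 1)*(-736) = 2 - (-26)*(-736) = 2 - 1*19136 = 2 - 19136 = -19134)
(-98*186)/o = -98*186/(-19134) = -18228*(-1/19134) = 3038/3189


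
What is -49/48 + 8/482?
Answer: -11617/11568 ≈ -1.0042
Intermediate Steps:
-49/48 + 8/482 = -49*1/48 + 8*(1/482) = -49/48 + 4/241 = -11617/11568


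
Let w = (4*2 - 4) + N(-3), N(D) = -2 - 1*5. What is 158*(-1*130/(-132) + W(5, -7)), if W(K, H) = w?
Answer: -10507/33 ≈ -318.39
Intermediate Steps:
N(D) = -7 (N(D) = -2 - 5 = -7)
w = -3 (w = (4*2 - 4) - 7 = (8 - 4) - 7 = 4 - 7 = -3)
W(K, H) = -3
158*(-1*130/(-132) + W(5, -7)) = 158*(-1*130/(-132) - 3) = 158*(-130*(-1/132) - 3) = 158*(65/66 - 3) = 158*(-133/66) = -10507/33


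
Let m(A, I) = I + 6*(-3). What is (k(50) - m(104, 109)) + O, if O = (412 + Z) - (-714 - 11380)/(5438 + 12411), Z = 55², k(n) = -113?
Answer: 57717911/17849 ≈ 3233.7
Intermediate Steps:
m(A, I) = -18 + I (m(A, I) = I - 18 = -18 + I)
Z = 3025
O = 61359107/17849 (O = (412 + 3025) - (-714 - 11380)/(5438 + 12411) = 3437 - (-12094)/17849 = 3437 - 1*(-12094/17849) = 3437 + 12094/17849 = 61359107/17849 ≈ 3437.7)
(k(50) - m(104, 109)) + O = (-113 - (-18 + 109)) + 61359107/17849 = (-113 - 1*91) + 61359107/17849 = (-113 - 91) + 61359107/17849 = -204 + 61359107/17849 = 57717911/17849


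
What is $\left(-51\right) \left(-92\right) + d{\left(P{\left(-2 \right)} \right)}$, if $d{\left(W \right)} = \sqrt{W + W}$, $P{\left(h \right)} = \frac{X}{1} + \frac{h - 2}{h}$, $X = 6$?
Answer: $4696$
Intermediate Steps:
$P{\left(h \right)} = 6 + \frac{-2 + h}{h}$ ($P{\left(h \right)} = \frac{6}{1} + \frac{h - 2}{h} = 6 \cdot 1 + \frac{-2 + h}{h} = 6 + \frac{-2 + h}{h}$)
$d{\left(W \right)} = \sqrt{2} \sqrt{W}$ ($d{\left(W \right)} = \sqrt{2 W} = \sqrt{2} \sqrt{W}$)
$\left(-51\right) \left(-92\right) + d{\left(P{\left(-2 \right)} \right)} = \left(-51\right) \left(-92\right) + \sqrt{2} \sqrt{7 - \frac{2}{-2}} = 4692 + \sqrt{2} \sqrt{7 - -1} = 4692 + \sqrt{2} \sqrt{7 + 1} = 4692 + \sqrt{2} \sqrt{8} = 4692 + \sqrt{2} \cdot 2 \sqrt{2} = 4692 + 4 = 4696$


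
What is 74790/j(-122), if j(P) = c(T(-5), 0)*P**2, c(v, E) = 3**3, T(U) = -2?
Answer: 1385/7442 ≈ 0.18611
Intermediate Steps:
c(v, E) = 27
j(P) = 27*P**2
74790/j(-122) = 74790/((27*(-122)**2)) = 74790/((27*14884)) = 74790/401868 = 74790*(1/401868) = 1385/7442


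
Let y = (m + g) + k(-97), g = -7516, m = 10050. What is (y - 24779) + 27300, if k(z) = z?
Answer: 4958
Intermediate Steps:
y = 2437 (y = (10050 - 7516) - 97 = 2534 - 97 = 2437)
(y - 24779) + 27300 = (2437 - 24779) + 27300 = -22342 + 27300 = 4958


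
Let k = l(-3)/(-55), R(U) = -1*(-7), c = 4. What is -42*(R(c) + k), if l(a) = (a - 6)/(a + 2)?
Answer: -15792/55 ≈ -287.13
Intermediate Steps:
l(a) = (-6 + a)/(2 + a)
R(U) = 7
k = -9/55 (k = ((-6 - 3)/(2 - 3))/(-55) = (-9/(-1))*(-1/55) = -1*(-9)*(-1/55) = 9*(-1/55) = -9/55 ≈ -0.16364)
-42*(R(c) + k) = -42*(7 - 9/55) = -42*376/55 = -15792/55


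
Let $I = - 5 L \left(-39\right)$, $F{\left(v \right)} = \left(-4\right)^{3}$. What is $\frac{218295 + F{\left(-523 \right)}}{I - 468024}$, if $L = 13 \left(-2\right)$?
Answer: $- \frac{218231}{473094} \approx -0.46128$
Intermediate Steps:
$F{\left(v \right)} = -64$
$L = -26$
$I = -5070$ ($I = \left(-5\right) \left(-26\right) \left(-39\right) = 130 \left(-39\right) = -5070$)
$\frac{218295 + F{\left(-523 \right)}}{I - 468024} = \frac{218295 - 64}{-5070 - 468024} = \frac{218231}{-473094} = 218231 \left(- \frac{1}{473094}\right) = - \frac{218231}{473094}$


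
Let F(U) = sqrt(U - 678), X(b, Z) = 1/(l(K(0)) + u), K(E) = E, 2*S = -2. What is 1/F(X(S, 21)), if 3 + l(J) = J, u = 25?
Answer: -I*sqrt(328130)/14915 ≈ -0.038406*I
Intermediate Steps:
S = -1 (S = (1/2)*(-2) = -1)
l(J) = -3 + J
X(b, Z) = 1/22 (X(b, Z) = 1/((-3 + 0) + 25) = 1/(-3 + 25) = 1/22)
F(U) = sqrt(-678 + U)
1/F(X(S, 21)) = 1/(sqrt(-678 + 1/22)) = 1/(sqrt(-14915/22)) = 1/(I*sqrt(328130)/22) = -I*sqrt(328130)/14915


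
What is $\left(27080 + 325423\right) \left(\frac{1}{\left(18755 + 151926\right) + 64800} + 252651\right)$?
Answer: $\frac{20971993305060396}{235481} \approx 8.906 \cdot 10^{10}$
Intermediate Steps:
$\left(27080 + 325423\right) \left(\frac{1}{\left(18755 + 151926\right) + 64800} + 252651\right) = 352503 \left(\frac{1}{170681 + 64800} + 252651\right) = 352503 \left(\frac{1}{235481} + 252651\right) = 352503 \cdot \frac{59494510132}{235481} = \frac{20971993305060396}{235481}$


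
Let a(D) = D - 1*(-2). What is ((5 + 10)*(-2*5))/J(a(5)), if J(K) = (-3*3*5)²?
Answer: -2/27 ≈ -0.074074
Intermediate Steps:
a(D) = 2 + D (a(D) = D + 2 = 2 + D)
J(K) = 2025 (J(K) = (-9*5)² = (-45)² = 2025)
((5 + 10)*(-2*5))/J(a(5)) = ((5 + 10)*(-2*5))/2025 = (15*(-10))*(1/2025) = -150*1/2025 = -2/27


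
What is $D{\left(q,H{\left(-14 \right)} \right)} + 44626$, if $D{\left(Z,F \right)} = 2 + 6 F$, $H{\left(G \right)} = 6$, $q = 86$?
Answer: $44664$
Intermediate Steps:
$D{\left(q,H{\left(-14 \right)} \right)} + 44626 = \left(2 + 6 \cdot 6\right) + 44626 = \left(2 + 36\right) + 44626 = 38 + 44626 = 44664$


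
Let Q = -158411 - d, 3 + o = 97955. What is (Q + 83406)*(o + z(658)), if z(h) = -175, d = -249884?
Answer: 17099143983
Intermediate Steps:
o = 97952 (o = -3 + 97955 = 97952)
Q = 91473 (Q = -158411 - 1*(-249884) = -158411 + 249884 = 91473)
(Q + 83406)*(o + z(658)) = (91473 + 83406)*(97952 - 175) = 174879*97777 = 17099143983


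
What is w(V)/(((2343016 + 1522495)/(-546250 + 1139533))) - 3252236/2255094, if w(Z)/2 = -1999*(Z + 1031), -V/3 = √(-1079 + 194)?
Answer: -162199713103164508/256385019501 + 418578606*I*√885/227383 ≈ -6.3264e+5 + 54763.0*I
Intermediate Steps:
V = -3*I*√885 (V = -3*√(-1079 + 194) = -3*I*√885 ≈ -89.247*I)
w(Z) = -4121938 - 3998*Z (w(Z) = 2*(-1999*(Z + 1031)) = 2*(-1999*(1031 + Z)) = 2*(-2060969 - 1999*Z) = -4121938 - 3998*Z)
w(V)/(((2343016 + 1522495)/(-546250 + 1139533))) - 3252236/2255094 = (-4121938 - (-11994)*I*√885)/(((2343016 + 1522495)/(-546250 + 1139533))) - 3252236/2255094 = (-4121938 + 11994*I*√885)/((3865511/593283)) - 3252236*1/2255094 = (-4121938 + 11994*I*√885)/((3865511*(1/593283))) - 1626118/1127547 = (-4121938 + 11994*I*√885)/(227383/34899) - 1626118/1127547 = (-4121938 + 11994*I*√885)*(34899/227383) - 1626118/1127547 = (-143851514262/227383 + 418578606*I*√885/227383) - 1626118/1127547 = -162199713103164508/256385019501 + 418578606*I*√885/227383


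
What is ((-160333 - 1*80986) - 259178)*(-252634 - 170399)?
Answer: 211726747401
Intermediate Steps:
((-160333 - 1*80986) - 259178)*(-252634 - 170399) = ((-160333 - 80986) - 259178)*(-423033) = (-241319 - 259178)*(-423033) = -500497*(-423033) = 211726747401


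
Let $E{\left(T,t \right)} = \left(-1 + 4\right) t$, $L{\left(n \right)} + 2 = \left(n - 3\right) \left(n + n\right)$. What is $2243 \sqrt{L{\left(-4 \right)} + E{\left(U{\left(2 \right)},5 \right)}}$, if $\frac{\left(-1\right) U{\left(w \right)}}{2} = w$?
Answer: $2243 \sqrt{69} \approx 18632.0$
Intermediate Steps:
$L{\left(n \right)} = -2 + 2 n \left(-3 + n\right)$ ($L{\left(n \right)} = -2 + \left(n - 3\right) \left(n + n\right) = -2 + \left(-3 + n\right) 2 n = -2 + 2 n \left(-3 + n\right)$)
$U{\left(w \right)} = - 2 w$
$E{\left(T,t \right)} = 3 t$
$2243 \sqrt{L{\left(-4 \right)} + E{\left(U{\left(2 \right)},5 \right)}} = 2243 \sqrt{\left(-2 - -24 + 2 \left(-4\right)^{2}\right) + 3 \cdot 5} = 2243 \sqrt{\left(-2 + 24 + 2 \cdot 16\right) + 15} = 2243 \sqrt{\left(-2 + 24 + 32\right) + 15} = 2243 \sqrt{54 + 15} = 2243 \sqrt{69}$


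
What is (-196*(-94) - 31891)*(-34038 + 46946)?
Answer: -173832036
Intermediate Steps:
(-196*(-94) - 31891)*(-34038 + 46946) = (18424 - 31891)*12908 = -13467*12908 = -173832036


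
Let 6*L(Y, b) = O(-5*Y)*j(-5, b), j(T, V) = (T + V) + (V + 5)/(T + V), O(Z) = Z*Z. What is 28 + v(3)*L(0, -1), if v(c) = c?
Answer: 28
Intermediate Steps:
O(Z) = Z²
j(T, V) = T + V + (5 + V)/(T + V) (j(T, V) = (T + V) + (5 + V)/(T + V) = T + V + (5 + V)/(T + V))
L(Y, b) = 25*Y²*(30 + b² - 9*b)/(6*(-5 + b)) (L(Y, b) = ((-5*Y)²*((5 + b + (-5)² + b² + 2*(-5)*b)/(-5 + b)))/6 = ((25*Y²)*((5 + b + 25 + b² - 10*b)/(-5 + b)))/6 = ((25*Y²)*((30 + b² - 9*b)/(-5 + b)))/6 = (25*Y²*(30 + b² - 9*b)/(-5 + b))/6 = 25*Y²*(30 + b² - 9*b)/(6*(-5 + b)))
28 + v(3)*L(0, -1) = 28 + 3*((25/6)*0²*(30 + (-1)² - 9*(-1))/(-5 - 1)) = 28 + 3*((25/6)*0*(30 + 1 + 9)/(-6)) = 28 + 3*((25/6)*0*(-⅙)*40) = 28 + 3*0 = 28 + 0 = 28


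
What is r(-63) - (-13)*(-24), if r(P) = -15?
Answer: -327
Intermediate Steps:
r(-63) - (-13)*(-24) = -15 - (-13)*(-24) = -15 - 1*312 = -15 - 312 = -327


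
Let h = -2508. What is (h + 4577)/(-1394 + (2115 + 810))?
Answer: 2069/1531 ≈ 1.3514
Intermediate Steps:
(h + 4577)/(-1394 + (2115 + 810)) = (-2508 + 4577)/(-1394 + (2115 + 810)) = 2069/(-1394 + 2925) = 2069/1531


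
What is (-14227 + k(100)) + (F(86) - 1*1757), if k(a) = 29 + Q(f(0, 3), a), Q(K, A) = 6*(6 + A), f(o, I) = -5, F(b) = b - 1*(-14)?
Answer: -15219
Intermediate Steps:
F(b) = 14 + b (F(b) = b + 14 = 14 + b)
Q(K, A) = 36 + 6*A
k(a) = 65 + 6*a (k(a) = 29 + (36 + 6*a) = 65 + 6*a)
(-14227 + k(100)) + (F(86) - 1*1757) = (-14227 + (65 + 6*100)) + ((14 + 86) - 1*1757) = (-14227 + (65 + 600)) + (100 - 1757) = (-14227 + 665) - 1657 = -13562 - 1657 = -15219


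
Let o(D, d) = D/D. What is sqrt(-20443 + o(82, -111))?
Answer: I*sqrt(20442) ≈ 142.98*I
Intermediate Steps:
o(D, d) = 1
sqrt(-20443 + o(82, -111)) = sqrt(-20443 + 1) = sqrt(-20442) = I*sqrt(20442)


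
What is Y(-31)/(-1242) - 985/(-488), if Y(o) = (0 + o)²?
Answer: 377201/303048 ≈ 1.2447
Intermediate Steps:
Y(o) = o²
Y(-31)/(-1242) - 985/(-488) = (-31)²/(-1242) - 985/(-488) = 961*(-1/1242) - 985*(-1/488) = -961/1242 + 985/488 = 377201/303048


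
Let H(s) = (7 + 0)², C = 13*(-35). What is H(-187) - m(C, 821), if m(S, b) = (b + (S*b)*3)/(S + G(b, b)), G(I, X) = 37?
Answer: -49971/19 ≈ -2630.1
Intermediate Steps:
C = -455
m(S, b) = (b + 3*S*b)/(37 + S) (m(S, b) = (b + (S*b)*3)/(S + 37) = (b + 3*S*b)/(37 + S))
H(s) = 49 (H(s) = 7² = 49)
H(-187) - m(C, 821) = 49 - 821*(1 + 3*(-455))/(37 - 455) = 49 - 821*(1 - 1365)/(-418) = 49 - 821*(-1)*(-1364)/418 = 49 - 1*50902/19 = 49 - 50902/19 = -49971/19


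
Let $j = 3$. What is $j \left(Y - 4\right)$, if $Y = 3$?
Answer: $-3$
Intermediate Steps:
$j \left(Y - 4\right) = 3 \left(3 - 4\right) = 3 \left(-1\right) = -3$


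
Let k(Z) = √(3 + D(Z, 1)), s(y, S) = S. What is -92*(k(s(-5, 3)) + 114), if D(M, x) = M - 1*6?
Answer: -10488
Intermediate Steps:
D(M, x) = -6 + M (D(M, x) = M - 6 = -6 + M)
k(Z) = √(-3 + Z) (k(Z) = √(3 + (-6 + Z)) = √(-3 + Z))
-92*(k(s(-5, 3)) + 114) = -92*(√(-3 + 3) + 114) = -92*(√0 + 114) = -92*(0 + 114) = -92*114 = -10488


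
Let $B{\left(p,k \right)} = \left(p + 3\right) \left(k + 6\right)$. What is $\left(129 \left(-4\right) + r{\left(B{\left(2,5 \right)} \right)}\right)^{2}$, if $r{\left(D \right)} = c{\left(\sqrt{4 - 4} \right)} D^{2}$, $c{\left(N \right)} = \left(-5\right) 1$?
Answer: $244640881$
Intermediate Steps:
$c{\left(N \right)} = -5$
$B{\left(p,k \right)} = \left(3 + p\right) \left(6 + k\right)$
$r{\left(D \right)} = - 5 D^{2}$
$\left(129 \left(-4\right) + r{\left(B{\left(2,5 \right)} \right)}\right)^{2} = \left(129 \left(-4\right) - 5 \left(18 + 3 \cdot 5 + 6 \cdot 2 + 5 \cdot 2\right)^{2}\right)^{2} = \left(-516 - 5 \left(18 + 15 + 12 + 10\right)^{2}\right)^{2} = \left(-516 - 5 \cdot 55^{2}\right)^{2} = \left(-516 - 15125\right)^{2} = \left(-15641\right)^{2} = 244640881$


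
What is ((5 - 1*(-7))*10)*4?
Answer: 480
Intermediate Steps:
((5 - 1*(-7))*10)*4 = ((5 + 7)*10)*4 = (12*10)*4 = 120*4 = 480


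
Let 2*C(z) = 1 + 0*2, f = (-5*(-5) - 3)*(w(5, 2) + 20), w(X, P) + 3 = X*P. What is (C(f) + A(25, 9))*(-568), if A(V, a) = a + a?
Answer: -10508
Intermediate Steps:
w(X, P) = -3 + P*X (w(X, P) = -3 + X*P = -3 + P*X)
f = 594 (f = (-5*(-5) - 3)*((-3 + 2*5) + 20) = (25 - 3)*((-3 + 10) + 20) = 22*(7 + 20) = 22*27 = 594)
C(z) = ½ (C(z) = (1 + 0*2)/2 = (1 + 0)/2 = (½)*1 = ½)
A(V, a) = 2*a
(C(f) + A(25, 9))*(-568) = (½ + 2*9)*(-568) = (½ + 18)*(-568) = (37/2)*(-568) = -10508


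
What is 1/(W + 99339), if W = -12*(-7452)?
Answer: 1/188763 ≈ 5.2976e-6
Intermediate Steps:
W = 89424
1/(W + 99339) = 1/(89424 + 99339) = 1/188763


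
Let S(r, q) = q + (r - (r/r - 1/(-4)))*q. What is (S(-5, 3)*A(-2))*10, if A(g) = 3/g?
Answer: 945/4 ≈ 236.25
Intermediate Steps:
S(r, q) = q + q*(-5/4 + r) (S(r, q) = q + (r - (1 - 1*(-1/4)))*q = q + (r - (1 + 1/4))*q = q + (r - 1*5/4)*q = q + (r - 5/4)*q = q + (-5/4 + r)*q = q + q*(-5/4 + r))
(S(-5, 3)*A(-2))*10 = ((3*(-1/4 - 5))*(3/(-2)))*10 = ((3*(-21/4))*(3*(-1/2)))*10 = -63/4*(-3/2)*10 = (189/8)*10 = 945/4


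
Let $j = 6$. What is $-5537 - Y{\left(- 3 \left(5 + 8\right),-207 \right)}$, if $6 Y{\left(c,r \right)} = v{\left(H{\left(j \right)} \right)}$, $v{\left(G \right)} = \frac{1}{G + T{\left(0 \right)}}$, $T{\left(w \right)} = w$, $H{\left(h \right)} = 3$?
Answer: $- \frac{99667}{18} \approx -5537.1$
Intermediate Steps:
$v{\left(G \right)} = \frac{1}{G}$ ($v{\left(G \right)} = \frac{1}{G + 0} = \frac{1}{G}$)
$Y{\left(c,r \right)} = \frac{1}{18}$ ($Y{\left(c,r \right)} = \frac{1}{6 \cdot 3} = \frac{1}{6} \cdot \frac{1}{3} = \frac{1}{18}$)
$-5537 - Y{\left(- 3 \left(5 + 8\right),-207 \right)} = -5537 - \frac{1}{18} = - \frac{99667}{18}$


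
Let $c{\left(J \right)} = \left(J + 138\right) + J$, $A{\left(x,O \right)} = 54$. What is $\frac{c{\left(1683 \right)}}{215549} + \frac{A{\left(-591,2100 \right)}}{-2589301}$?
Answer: $\frac{9061271058}{558121241249} \approx 0.016235$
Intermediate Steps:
$c{\left(J \right)} = 138 + 2 J$ ($c{\left(J \right)} = \left(138 + J\right) + J = 138 + 2 J$)
$\frac{c{\left(1683 \right)}}{215549} + \frac{A{\left(-591,2100 \right)}}{-2589301} = \frac{138 + 2 \cdot 1683}{215549} + \frac{54}{-2589301} = \left(138 + 3366\right) \frac{1}{215549} + 54 \left(- \frac{1}{2589301}\right) = 3504 \cdot \frac{1}{215549} - \frac{54}{2589301} = \frac{3504}{215549} - \frac{54}{2589301} = \frac{9061271058}{558121241249}$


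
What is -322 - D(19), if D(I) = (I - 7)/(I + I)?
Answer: -6124/19 ≈ -322.32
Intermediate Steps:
D(I) = (-7 + I)/(2*I) (D(I) = (-7 + I)/((2*I)) = (-7 + I)*(1/(2*I)) = (-7 + I)/(2*I))
-322 - D(19) = -322 - (-7 + 19)/(2*19) = -322 - 12/(2*19) = -322 - 1*6/19 = -322 - 6/19 = -6124/19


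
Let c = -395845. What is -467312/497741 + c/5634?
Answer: -199661121953/2804272794 ≈ -71.199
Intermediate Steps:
-467312/497741 + c/5634 = -467312/497741 - 395845/5634 = -199661121953/2804272794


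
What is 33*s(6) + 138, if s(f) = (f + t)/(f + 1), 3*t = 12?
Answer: 1296/7 ≈ 185.14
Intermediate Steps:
t = 4 (t = (1/3)*12 = 4)
s(f) = (4 + f)/(1 + f) (s(f) = (f + 4)/(f + 1) = (4 + f)/(1 + f))
33*s(6) + 138 = 33*((4 + 6)/(1 + 6)) + 138 = 33*(10/7) + 138 = 330/7 + 138 = 1296/7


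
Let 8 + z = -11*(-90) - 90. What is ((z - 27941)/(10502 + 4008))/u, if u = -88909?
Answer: 27049/1290069590 ≈ 2.0967e-5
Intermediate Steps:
z = 892 (z = -8 + (-11*(-90) - 90) = -8 + (990 - 90) = -8 + 900 = 892)
((z - 27941)/(10502 + 4008))/u = ((892 - 27941)/(10502 + 4008))/(-88909) = -27049/14510*(-1/88909) = 27049/1290069590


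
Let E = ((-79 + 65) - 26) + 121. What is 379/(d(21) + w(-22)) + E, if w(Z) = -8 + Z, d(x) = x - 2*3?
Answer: 836/15 ≈ 55.733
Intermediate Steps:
d(x) = -6 + x (d(x) = x - 6 = -6 + x)
E = 81 (E = (-14 - 26) + 121 = -40 + 121 = 81)
379/(d(21) + w(-22)) + E = 379/((-6 + 21) + (-8 - 22)) + 81 = 379/(15 - 30) + 81 = 379/(-15) + 81 = -1/15*379 + 81 = -379/15 + 81 = 836/15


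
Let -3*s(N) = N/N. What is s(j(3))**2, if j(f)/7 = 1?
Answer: 1/9 ≈ 0.11111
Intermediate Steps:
j(f) = 7 (j(f) = 7*1 = 7)
s(N) = -1/3 (s(N) = -N/(3*N) = -1/3*1 = -1/3)
s(j(3))**2 = (-1/3)**2 = 1/9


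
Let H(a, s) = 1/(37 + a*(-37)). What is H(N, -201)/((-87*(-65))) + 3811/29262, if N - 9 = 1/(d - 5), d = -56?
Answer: 43147708657/331302559510 ≈ 0.13024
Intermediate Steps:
N = 548/61 (N = 9 + 1/(-56 - 5) = 9 + 1/(-61) = 9 - 1/61 = 548/61 ≈ 8.9836)
H(a, s) = 1/(37 - 37*a)
H(N, -201)/((-87*(-65))) + 3811/29262 = (-1/(-37 + 37*(548/61)))/((-87*(-65))) + 3811/29262 = -1/(-37 + 20276/61)/5655 + 3811*(1/29262) = -1/18019/61*(1/5655) + 3811/29262 = -1*61/18019*(1/5655) + 3811/29262 = -61/18019*1/5655 + 3811/29262 = -61/101897445 + 3811/29262 = 43147708657/331302559510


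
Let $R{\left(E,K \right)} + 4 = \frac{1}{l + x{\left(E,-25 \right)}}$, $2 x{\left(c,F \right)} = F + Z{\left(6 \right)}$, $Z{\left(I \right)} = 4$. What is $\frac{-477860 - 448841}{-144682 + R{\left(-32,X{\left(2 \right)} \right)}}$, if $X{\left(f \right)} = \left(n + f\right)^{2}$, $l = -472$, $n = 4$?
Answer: $\frac{894266465}{139621992} \approx 6.4049$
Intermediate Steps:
$x{\left(c,F \right)} = 2 + \frac{F}{2}$ ($x{\left(c,F \right)} = \frac{F + 4}{2} = \frac{4 + F}{2} = 2 + \frac{F}{2}$)
$X{\left(f \right)} = \left(4 + f\right)^{2}$
$R{\left(E,K \right)} = - \frac{3862}{965}$ ($R{\left(E,K \right)} = -4 + \frac{1}{-472 + \left(2 + \frac{1}{2} \left(-25\right)\right)} = -4 + \frac{1}{-472 + \left(2 - \frac{25}{2}\right)} = -4 + \frac{1}{-472 - \frac{21}{2}} = -4 + \frac{1}{- \frac{965}{2}} = -4 - \frac{2}{965} = - \frac{3862}{965}$)
$\frac{-477860 - 448841}{-144682 + R{\left(-32,X{\left(2 \right)} \right)}} = \frac{-477860 - 448841}{-144682 - \frac{3862}{965}} = - \frac{926701}{- \frac{139621992}{965}} = \left(-926701\right) \left(- \frac{965}{139621992}\right) = \frac{894266465}{139621992}$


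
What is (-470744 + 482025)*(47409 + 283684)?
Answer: 3735060133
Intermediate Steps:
(-470744 + 482025)*(47409 + 283684) = 11281*331093 = 3735060133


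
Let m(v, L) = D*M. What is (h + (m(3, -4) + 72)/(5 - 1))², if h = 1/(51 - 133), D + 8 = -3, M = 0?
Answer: 2175625/6724 ≈ 323.56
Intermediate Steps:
D = -11 (D = -8 - 3 = -11)
m(v, L) = 0 (m(v, L) = -11*0 = 0)
h = -1/82 (h = 1/(-82) = -1/82 ≈ -0.012195)
(h + (m(3, -4) + 72)/(5 - 1))² = (-1/82 + (0 + 72)/(5 - 1))² = (-1/82 + 72/4)² = (-1/82 + 72*(¼))² = (-1/82 + 18)² = (1475/82)² = 2175625/6724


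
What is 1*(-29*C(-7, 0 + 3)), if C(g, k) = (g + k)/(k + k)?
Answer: 58/3 ≈ 19.333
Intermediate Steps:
C(g, k) = (g + k)/(2*k) (C(g, k) = (g + k)/((2*k)) = (g + k)*(1/(2*k)) = (g + k)/(2*k))
1*(-29*C(-7, 0 + 3)) = 1*(-29*(-7 + (0 + 3))/(2*(0 + 3))) = 1*(-29*(-7 + 3)/(2*3)) = 1*(-29*(-4)/(2*3)) = 1*(-29*(-2/3)) = 1*(58/3) = 58/3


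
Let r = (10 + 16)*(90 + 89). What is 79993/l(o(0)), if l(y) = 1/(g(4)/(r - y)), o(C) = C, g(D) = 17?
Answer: 1359881/4654 ≈ 292.20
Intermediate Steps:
r = 4654 (r = 26*179 = 4654)
l(y) = 4654/17 - y/17 (l(y) = 1/(17/(4654 - y)) = 4654/17 - y/17)
79993/l(o(0)) = 79993/(4654/17 - 1/17*0) = 79993/(4654/17 + 0) = 79993/(4654/17) = 79993*(17/4654) = 1359881/4654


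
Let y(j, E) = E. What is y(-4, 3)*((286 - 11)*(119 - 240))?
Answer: -99825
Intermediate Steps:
y(-4, 3)*((286 - 11)*(119 - 240)) = 3*((286 - 11)*(119 - 240)) = 3*(275*(-121)) = 3*(-33275) = -99825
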